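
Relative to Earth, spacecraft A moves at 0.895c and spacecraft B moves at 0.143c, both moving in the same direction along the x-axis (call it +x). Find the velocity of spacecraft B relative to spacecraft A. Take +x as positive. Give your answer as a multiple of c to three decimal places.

β_A = 0.895, β_B = 0.143.
Transform to A's frame with the inverse velocity-addition law: u' = (u − v)/(1 − uv/c²), taking u = β_B and v = β_A.
u' = (0.143 − 0.895) / (1 − (0.895)(0.143)) = -0.7520/0.8720 = -0.8624.

-0.862c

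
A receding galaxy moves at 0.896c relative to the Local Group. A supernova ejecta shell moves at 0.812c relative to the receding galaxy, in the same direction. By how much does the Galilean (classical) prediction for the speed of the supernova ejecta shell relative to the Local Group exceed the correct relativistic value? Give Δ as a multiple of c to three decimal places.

Δ = 0.719c

Galilean: u_cl = 0.812 + 0.896 = 1.7080.
Relativistic: u_rel = (0.812 + 0.896) / (1 + 0.812·0.896) = 1.7080/1.7276 = 0.9887.
Δ = 1.7080 − 0.9887 = 0.7193.
(The classical prediction exceeds c; the relativistic result does not.)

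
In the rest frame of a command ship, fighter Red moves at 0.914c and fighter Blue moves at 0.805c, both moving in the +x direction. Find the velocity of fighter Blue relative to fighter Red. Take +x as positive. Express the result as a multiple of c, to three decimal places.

-0.413c

β_A = 0.914, β_B = 0.805.
Transform to A's frame with the inverse velocity-addition law: u' = (u − v)/(1 − uv/c²), taking u = β_B and v = β_A.
u' = (0.805 − 0.914) / (1 − (0.914)(0.805)) = -0.1090/0.2642 = -0.4125.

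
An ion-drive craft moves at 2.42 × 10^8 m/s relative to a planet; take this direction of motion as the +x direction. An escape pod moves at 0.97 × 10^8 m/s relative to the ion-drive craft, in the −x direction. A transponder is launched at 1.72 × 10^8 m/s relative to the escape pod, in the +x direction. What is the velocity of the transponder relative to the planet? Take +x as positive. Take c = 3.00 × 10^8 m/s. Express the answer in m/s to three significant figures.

+2.68 × 10^8 m/s

Apply u = (u' + v)/(1 + u'v/c²) successively, working outward toward the planet.
(Dividing each given speed by c = 3.00 × 10^8 m/s to work in units of c.)
Start: velocity of the ion-drive craft relative to the planet = 0.8067c.
Compose with the escape pod (u' = -0.323 in the ion-drive craft frame): u_1 = (-0.323 + 0.807) / (1 + (-0.323)·0.807) = 0.4833/0.7392 = 0.6539.
Compose with the transponder (u' = 0.573 in the escape pod frame): u_2 = (0.573 + 0.654) / (1 + 0.573·0.654) = 1.2272/1.3749 = 0.8926.
So u = 0.8926 × 3.00 × 10^8 m/s.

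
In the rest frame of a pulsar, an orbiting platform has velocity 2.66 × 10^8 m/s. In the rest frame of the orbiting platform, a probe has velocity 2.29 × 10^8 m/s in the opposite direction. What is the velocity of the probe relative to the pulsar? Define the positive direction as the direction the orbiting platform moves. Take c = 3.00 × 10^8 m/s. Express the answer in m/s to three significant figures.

In units of c (dividing by 3.00 × 10^8 m/s): v = 0.887, u' = -0.763.
u = (u' + v)/(1 + u'v/c²):
u = (-0.763 + 0.887) / (1 + (-0.763)·0.887) = 0.1233/0.3232 = 0.3816
Converting back: u = 0.3816 × 3.00 × 10^8 m/s.

+1.14 × 10^8 m/s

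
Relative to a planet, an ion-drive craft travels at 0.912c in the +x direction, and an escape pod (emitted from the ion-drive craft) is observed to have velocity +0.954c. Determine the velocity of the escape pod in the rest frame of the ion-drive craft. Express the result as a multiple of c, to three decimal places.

+0.323c

Invert the composition law: u' = (u − v)/(1 − uv/c²).
u' = (0.954 − 0.912) / (1 − (0.954)(0.912)) = 0.0420/0.1300 = 0.3232.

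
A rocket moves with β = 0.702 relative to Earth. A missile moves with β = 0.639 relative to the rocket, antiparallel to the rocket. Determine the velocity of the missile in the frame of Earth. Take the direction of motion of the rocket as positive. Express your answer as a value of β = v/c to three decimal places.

With v = 0.702 and u' = -0.639 (in units of c),
u = (u' + v)/(1 + u'v/c²):
u = (-0.639 + 0.702) / (1 + (-0.639)·0.702) = 0.0630/0.5514 = 0.1143

β = +0.114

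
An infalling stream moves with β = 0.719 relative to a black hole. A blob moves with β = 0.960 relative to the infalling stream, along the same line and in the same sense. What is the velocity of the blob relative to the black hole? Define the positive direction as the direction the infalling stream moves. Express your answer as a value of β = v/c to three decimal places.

β = 0.993

With v = 0.719 and u' = 0.960 (in units of c),
u = (u' + v)/(1 + u'v/c²):
u = (0.960 + 0.719) / (1 + 0.960·0.719) = 1.6790/1.6902 = 0.9934
(Galilean addition would give +1.679c, exceeding c.)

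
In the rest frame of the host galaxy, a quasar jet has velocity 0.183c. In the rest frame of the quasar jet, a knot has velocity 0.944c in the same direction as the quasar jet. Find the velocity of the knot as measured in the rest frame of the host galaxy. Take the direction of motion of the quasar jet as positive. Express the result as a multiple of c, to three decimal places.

With v = 0.183 and u' = 0.944 (in units of c),
u = (u' + v)/(1 + u'v/c²):
u = (0.944 + 0.183) / (1 + 0.944·0.183) = 1.1270/1.1728 = 0.9610
(Galilean addition would give +1.127c, exceeding c.)

0.961c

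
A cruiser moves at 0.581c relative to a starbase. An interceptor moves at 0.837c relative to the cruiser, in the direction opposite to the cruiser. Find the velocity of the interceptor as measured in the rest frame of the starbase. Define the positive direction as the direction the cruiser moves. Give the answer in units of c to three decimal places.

-0.498c

With v = 0.581 and u' = -0.837 (in units of c),
u = (u' + v)/(1 + u'v/c²):
u = (-0.837 + 0.581) / (1 + (-0.837)·0.581) = -0.2560/0.5137 = -0.4983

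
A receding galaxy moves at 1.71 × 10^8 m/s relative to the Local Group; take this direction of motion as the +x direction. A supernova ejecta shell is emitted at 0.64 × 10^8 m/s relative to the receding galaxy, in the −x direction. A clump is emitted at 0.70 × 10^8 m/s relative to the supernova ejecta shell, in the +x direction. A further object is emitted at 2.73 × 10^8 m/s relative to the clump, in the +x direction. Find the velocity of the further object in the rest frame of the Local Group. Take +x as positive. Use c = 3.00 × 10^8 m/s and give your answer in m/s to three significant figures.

+2.93 × 10^8 m/s

Apply u = (u' + v)/(1 + u'v/c²) successively, working outward toward the Local Group.
(Dividing each given speed by c = 3.00 × 10^8 m/s to work in units of c.)
Start: velocity of the receding galaxy relative to the Local Group = 0.5700c.
Compose with the supernova ejecta shell (u' = -0.213 in the receding galaxy frame): u_1 = (-0.213 + 0.570) / (1 + (-0.213)·0.570) = 0.3567/0.8784 = 0.4060.
Compose with the clump (u' = 0.233 in the supernova ejecta shell frame): u_2 = (0.233 + 0.406) / (1 + 0.233·0.406) = 0.6394/1.0947 = 0.5840.
Compose with the further object (u' = 0.910 in the clump frame): u_3 = (0.910 + 0.584) / (1 + 0.910·0.584) = 1.4940/1.5315 = 0.9756.
So u = 0.9756 × 3.00 × 10^8 m/s.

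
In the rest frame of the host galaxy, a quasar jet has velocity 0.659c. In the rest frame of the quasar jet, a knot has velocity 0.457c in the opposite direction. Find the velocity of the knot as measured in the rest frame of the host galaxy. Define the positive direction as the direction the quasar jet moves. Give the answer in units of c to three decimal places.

+0.289c

With v = 0.659 and u' = -0.457 (in units of c),
u = (u' + v)/(1 + u'v/c²):
u = (-0.457 + 0.659) / (1 + (-0.457)·0.659) = 0.2020/0.6988 = 0.2891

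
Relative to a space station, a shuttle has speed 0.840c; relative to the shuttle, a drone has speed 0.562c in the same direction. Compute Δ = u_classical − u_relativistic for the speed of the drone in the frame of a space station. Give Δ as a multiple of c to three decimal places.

Δ = 0.450c

Galilean: u_cl = 0.562 + 0.840 = 1.4020.
Relativistic: u_rel = (0.562 + 0.840) / (1 + 0.562·0.840) = 1.4020/1.4721 = 0.9524.
Δ = 1.4020 − 0.9524 = 0.4496.
(The classical prediction exceeds c; the relativistic result does not.)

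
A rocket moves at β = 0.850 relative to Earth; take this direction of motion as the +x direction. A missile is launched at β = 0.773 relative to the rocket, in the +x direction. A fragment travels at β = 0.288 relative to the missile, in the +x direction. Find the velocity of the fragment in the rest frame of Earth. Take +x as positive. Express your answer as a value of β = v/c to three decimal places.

β = 0.989

Apply u = (u' + v)/(1 + u'v/c²) successively, working outward toward Earth.
Start: velocity of the rocket relative to Earth = 0.8500c.
Compose with the missile (u' = 0.773 in the rocket frame): u_1 = (0.773 + 0.850) / (1 + 0.773·0.850) = 1.6230/1.6570 = 0.9795.
Compose with the fragment (u' = 0.288 in the missile frame): u_2 = (0.288 + 0.979) / (1 + 0.288·0.979) = 1.2675/1.2821 = 0.9886.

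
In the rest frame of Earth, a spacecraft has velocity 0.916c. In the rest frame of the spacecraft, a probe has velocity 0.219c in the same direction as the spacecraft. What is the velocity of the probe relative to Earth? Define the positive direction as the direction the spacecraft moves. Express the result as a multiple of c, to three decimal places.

0.945c

With v = 0.916 and u' = 0.219 (in units of c),
u = (u' + v)/(1 + u'v/c²):
u = (0.219 + 0.916) / (1 + 0.219·0.916) = 1.1350/1.2006 = 0.9454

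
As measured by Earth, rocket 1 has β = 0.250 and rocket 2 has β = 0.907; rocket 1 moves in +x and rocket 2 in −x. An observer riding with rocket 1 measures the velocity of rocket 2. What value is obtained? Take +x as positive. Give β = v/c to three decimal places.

β_A = 0.250, β_B = -0.907.
Transform to A's frame with the inverse velocity-addition law: u' = (u − v)/(1 − uv/c²), taking u = β_B and v = β_A.
u' = (-0.907 − 0.250) / (1 − (0.250)(-0.907)) = -1.1570/1.2268 = -0.9431.

β = -0.943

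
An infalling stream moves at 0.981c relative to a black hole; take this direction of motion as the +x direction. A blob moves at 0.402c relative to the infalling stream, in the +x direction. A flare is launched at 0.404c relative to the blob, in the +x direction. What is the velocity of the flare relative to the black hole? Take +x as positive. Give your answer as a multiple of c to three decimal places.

0.997c

Apply u = (u' + v)/(1 + u'v/c²) successively, working outward toward the black hole.
Start: velocity of the infalling stream relative to the black hole = 0.9810c.
Compose with the blob (u' = 0.402 in the infalling stream frame): u_1 = (0.402 + 0.981) / (1 + 0.402·0.981) = 1.3830/1.3944 = 0.9919.
Compose with the flare (u' = 0.404 in the blob frame): u_2 = (0.404 + 0.992) / (1 + 0.404·0.992) = 1.3959/1.4007 = 0.9965.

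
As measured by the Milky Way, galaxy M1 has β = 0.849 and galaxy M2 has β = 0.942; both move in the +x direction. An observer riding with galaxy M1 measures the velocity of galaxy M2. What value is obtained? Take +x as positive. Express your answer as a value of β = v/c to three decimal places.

β_A = 0.849, β_B = 0.942.
Transform to A's frame with the inverse velocity-addition law: u' = (u − v)/(1 − uv/c²), taking u = β_B and v = β_A.
u' = (0.942 − 0.849) / (1 − (0.849)(0.942)) = 0.0930/0.2002 = 0.4644.

β = +0.464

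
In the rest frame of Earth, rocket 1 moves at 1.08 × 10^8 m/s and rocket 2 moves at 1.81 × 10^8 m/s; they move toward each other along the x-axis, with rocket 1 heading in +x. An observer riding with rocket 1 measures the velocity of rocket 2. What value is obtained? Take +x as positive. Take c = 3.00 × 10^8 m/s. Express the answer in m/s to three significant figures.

β_A = 0.360, β_B = -0.603 (dividing each by c = 3.00 × 10^8 m/s).
Transform to A's frame with the inverse velocity-addition law: u' = (u − v)/(1 − uv/c²), taking u = β_B and v = β_A.
u' = (-0.603 − 0.360) / (1 − (0.360)(-0.603)) = -0.9633/1.2172 = -0.7914.
u' = -0.7914 × 3.00 × 10^8 m/s.

-2.37 × 10^8 m/s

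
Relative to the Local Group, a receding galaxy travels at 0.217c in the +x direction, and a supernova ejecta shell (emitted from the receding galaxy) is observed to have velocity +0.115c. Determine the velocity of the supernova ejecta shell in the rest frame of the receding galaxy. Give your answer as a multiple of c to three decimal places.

Invert the composition law: u' = (u − v)/(1 − uv/c²).
u' = (0.115 − 0.217) / (1 − (0.115)(0.217)) = -0.1020/0.9750 = -0.1046.

-0.105c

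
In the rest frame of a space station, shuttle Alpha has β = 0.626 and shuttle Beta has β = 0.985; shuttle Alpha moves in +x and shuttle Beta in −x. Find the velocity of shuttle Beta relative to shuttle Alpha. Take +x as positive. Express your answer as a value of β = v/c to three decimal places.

β = -0.997

β_A = 0.626, β_B = -0.985.
Transform to A's frame with the inverse velocity-addition law: u' = (u − v)/(1 − uv/c²), taking u = β_B and v = β_A.
u' = (-0.985 − 0.626) / (1 − (0.626)(-0.985)) = -1.6110/1.6166 = -0.9965.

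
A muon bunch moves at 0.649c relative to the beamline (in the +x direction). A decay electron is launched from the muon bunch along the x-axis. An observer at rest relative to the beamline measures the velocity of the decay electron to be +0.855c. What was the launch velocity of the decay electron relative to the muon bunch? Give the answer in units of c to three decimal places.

+0.463c

Invert the composition law: u' = (u − v)/(1 − uv/c²).
u' = (0.855 − 0.649) / (1 − (0.855)(0.649)) = 0.2060/0.4451 = 0.4628.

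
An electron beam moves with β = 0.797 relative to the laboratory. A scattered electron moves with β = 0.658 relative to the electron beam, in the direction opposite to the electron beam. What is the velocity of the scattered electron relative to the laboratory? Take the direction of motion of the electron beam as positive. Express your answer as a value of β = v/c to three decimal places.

β = +0.292

With v = 0.797 and u' = -0.658 (in units of c),
u = (u' + v)/(1 + u'v/c²):
u = (-0.658 + 0.797) / (1 + (-0.658)·0.797) = 0.1390/0.4756 = 0.2923
(Galilean addition would give +0.139c.)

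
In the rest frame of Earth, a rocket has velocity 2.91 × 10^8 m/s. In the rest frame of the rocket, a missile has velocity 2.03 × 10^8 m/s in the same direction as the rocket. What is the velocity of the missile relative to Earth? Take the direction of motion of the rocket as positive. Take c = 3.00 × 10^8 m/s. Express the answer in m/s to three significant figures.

In units of c (dividing by 3.00 × 10^8 m/s): v = 0.970, u' = 0.677.
u = (u' + v)/(1 + u'v/c²):
u = (0.677 + 0.970) / (1 + 0.677·0.970) = 1.6467/1.6564 = 0.9941
(Galilean addition would give +1.647c, exceeding c.)
Converting back: u = 0.9941 × 3.00 × 10^8 m/s.

2.98 × 10^8 m/s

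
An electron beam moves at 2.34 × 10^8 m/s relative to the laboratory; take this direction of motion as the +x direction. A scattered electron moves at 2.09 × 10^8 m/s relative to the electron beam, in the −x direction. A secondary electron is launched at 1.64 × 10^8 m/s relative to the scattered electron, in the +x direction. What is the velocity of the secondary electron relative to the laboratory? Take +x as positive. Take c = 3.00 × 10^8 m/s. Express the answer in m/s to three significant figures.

+1.99 × 10^8 m/s

Apply u = (u' + v)/(1 + u'v/c²) successively, working outward toward the laboratory.
(Dividing each given speed by c = 3.00 × 10^8 m/s to work in units of c.)
Start: velocity of the electron beam relative to the laboratory = 0.7800c.
Compose with the scattered electron (u' = -0.697 in the electron beam frame): u_1 = (-0.697 + 0.780) / (1 + (-0.697)·0.780) = 0.0833/0.4566 = 0.1825.
Compose with the secondary electron (u' = 0.547 in the scattered electron frame): u_2 = (0.547 + 0.183) / (1 + 0.547·0.183) = 0.7292/1.0998 = 0.6630.
So u = 0.6630 × 3.00 × 10^8 m/s.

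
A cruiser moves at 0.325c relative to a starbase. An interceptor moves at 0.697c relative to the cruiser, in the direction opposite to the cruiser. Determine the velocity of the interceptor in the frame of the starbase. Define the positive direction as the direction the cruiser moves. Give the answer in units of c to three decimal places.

-0.481c

With v = 0.325 and u' = -0.697 (in units of c),
u = (u' + v)/(1 + u'v/c²):
u = (-0.697 + 0.325) / (1 + (-0.697)·0.325) = -0.3720/0.7735 = -0.4809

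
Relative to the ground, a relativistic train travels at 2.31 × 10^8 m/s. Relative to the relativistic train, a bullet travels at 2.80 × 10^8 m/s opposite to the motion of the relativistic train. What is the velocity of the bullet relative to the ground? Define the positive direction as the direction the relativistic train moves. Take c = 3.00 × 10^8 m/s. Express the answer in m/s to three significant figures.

-1.74 × 10^8 m/s

In units of c (dividing by 3.00 × 10^8 m/s): v = 0.770, u' = -0.933.
u = (u' + v)/(1 + u'v/c²):
u = (-0.933 + 0.770) / (1 + (-0.933)·0.770) = -0.1633/0.2813 = -0.5806
Converting back: u = -0.5806 × 3.00 × 10^8 m/s.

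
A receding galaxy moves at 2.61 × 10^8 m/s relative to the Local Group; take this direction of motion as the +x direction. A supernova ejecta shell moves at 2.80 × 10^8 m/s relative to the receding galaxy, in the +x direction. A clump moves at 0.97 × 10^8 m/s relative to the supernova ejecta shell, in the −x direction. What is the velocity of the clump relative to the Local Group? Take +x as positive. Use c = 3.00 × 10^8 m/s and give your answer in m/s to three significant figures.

Apply u = (u' + v)/(1 + u'v/c²) successively, working outward toward the Local Group.
(Dividing each given speed by c = 3.00 × 10^8 m/s to work in units of c.)
Start: velocity of the receding galaxy relative to the Local Group = 0.8700c.
Compose with the supernova ejecta shell (u' = 0.933 in the receding galaxy frame): u_1 = (0.933 + 0.870) / (1 + 0.933·0.870) = 1.8033/1.8120 = 0.9952.
Compose with the clump (u' = -0.323 in the supernova ejecta shell frame): u_2 = (-0.323 + 0.995) / (1 + (-0.323)·0.995) = 0.6719/0.6782 = 0.9907.
So u = 0.9907 × 3.00 × 10^8 m/s.

+2.97 × 10^8 m/s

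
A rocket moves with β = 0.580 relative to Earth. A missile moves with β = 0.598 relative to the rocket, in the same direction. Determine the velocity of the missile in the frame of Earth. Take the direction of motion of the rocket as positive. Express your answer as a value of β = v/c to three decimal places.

With v = 0.580 and u' = 0.598 (in units of c),
u = (u' + v)/(1 + u'v/c²):
u = (0.598 + 0.580) / (1 + 0.598·0.580) = 1.1780/1.3468 = 0.8746
(Galilean addition would give +1.178c, exceeding c.)

β = 0.875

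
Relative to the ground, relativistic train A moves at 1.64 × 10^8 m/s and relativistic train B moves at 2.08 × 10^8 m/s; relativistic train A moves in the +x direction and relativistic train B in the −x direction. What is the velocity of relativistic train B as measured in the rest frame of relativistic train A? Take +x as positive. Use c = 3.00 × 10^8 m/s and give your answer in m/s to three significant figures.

-2.70 × 10^8 m/s

β_A = 0.547, β_B = -0.693 (dividing each by c = 3.00 × 10^8 m/s).
Transform to A's frame with the inverse velocity-addition law: u' = (u − v)/(1 − uv/c²), taking u = β_B and v = β_A.
u' = (-0.693 − 0.547) / (1 − (0.547)(-0.693)) = -1.2400/1.3790 = -0.8992.
u' = -0.8992 × 3.00 × 10^8 m/s.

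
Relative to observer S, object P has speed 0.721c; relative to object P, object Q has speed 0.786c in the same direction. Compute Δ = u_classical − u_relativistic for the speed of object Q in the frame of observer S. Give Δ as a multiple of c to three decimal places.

Δ = 0.545c

Galilean: u_cl = 0.786 + 0.721 = 1.5070.
Relativistic: u_rel = (0.786 + 0.721) / (1 + 0.786·0.721) = 1.5070/1.5667 = 0.9619.
Δ = 1.5070 − 0.9619 = 0.5451.
(The classical prediction exceeds c; the relativistic result does not.)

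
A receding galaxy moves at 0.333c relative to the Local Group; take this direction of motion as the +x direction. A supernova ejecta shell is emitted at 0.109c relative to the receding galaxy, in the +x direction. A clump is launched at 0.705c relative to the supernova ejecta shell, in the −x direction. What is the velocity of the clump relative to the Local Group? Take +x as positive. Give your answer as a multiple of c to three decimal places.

-0.398c

Apply u = (u' + v)/(1 + u'v/c²) successively, working outward toward the Local Group.
Start: velocity of the receding galaxy relative to the Local Group = 0.3330c.
Compose with the supernova ejecta shell (u' = 0.109 in the receding galaxy frame): u_1 = (0.109 + 0.333) / (1 + 0.109·0.333) = 0.4420/1.0363 = 0.4265.
Compose with the clump (u' = -0.705 in the supernova ejecta shell frame): u_2 = (-0.705 + 0.427) / (1 + (-0.705)·0.427) = -0.2785/0.6993 = -0.3982.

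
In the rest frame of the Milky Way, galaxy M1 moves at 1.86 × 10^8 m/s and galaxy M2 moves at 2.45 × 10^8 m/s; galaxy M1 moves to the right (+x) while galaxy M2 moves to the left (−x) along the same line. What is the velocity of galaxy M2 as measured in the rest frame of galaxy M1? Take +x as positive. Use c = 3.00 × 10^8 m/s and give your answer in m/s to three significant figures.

-2.86 × 10^8 m/s

β_A = 0.620, β_B = -0.817 (dividing each by c = 3.00 × 10^8 m/s).
Transform to A's frame with the inverse velocity-addition law: u' = (u − v)/(1 − uv/c²), taking u = β_B and v = β_A.
u' = (-0.817 − 0.620) / (1 − (0.620)(-0.817)) = -1.4367/1.5063 = -0.9538.
u' = -0.9538 × 3.00 × 10^8 m/s.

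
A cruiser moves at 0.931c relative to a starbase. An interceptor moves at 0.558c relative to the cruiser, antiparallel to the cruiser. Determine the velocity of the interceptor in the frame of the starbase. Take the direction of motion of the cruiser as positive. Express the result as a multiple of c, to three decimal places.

+0.776c

With v = 0.931 and u' = -0.558 (in units of c),
u = (u' + v)/(1 + u'v/c²):
u = (-0.558 + 0.931) / (1 + (-0.558)·0.931) = 0.3730/0.4805 = 0.7763
(Galilean addition would give +0.373c.)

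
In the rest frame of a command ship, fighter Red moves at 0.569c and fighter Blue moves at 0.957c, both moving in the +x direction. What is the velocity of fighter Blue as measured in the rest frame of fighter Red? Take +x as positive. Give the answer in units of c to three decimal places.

+0.852c

β_A = 0.569, β_B = 0.957.
Transform to A's frame with the inverse velocity-addition law: u' = (u − v)/(1 − uv/c²), taking u = β_B and v = β_A.
u' = (0.957 − 0.569) / (1 − (0.569)(0.957)) = 0.3880/0.4555 = 0.8519.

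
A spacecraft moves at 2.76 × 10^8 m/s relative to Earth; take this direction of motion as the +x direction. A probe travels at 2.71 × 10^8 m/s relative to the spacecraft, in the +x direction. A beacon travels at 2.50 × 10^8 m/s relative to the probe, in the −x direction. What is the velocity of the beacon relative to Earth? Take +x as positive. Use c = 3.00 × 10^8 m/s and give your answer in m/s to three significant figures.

Apply u = (u' + v)/(1 + u'v/c²) successively, working outward toward Earth.
(Dividing each given speed by c = 3.00 × 10^8 m/s to work in units of c.)
Start: velocity of the spacecraft relative to Earth = 0.9200c.
Compose with the probe (u' = 0.903 in the spacecraft frame): u_1 = (0.903 + 0.920) / (1 + 0.903·0.920) = 1.8233/1.8311 = 0.9958.
Compose with the beacon (u' = -0.833 in the probe frame): u_2 = (-0.833 + 0.996) / (1 + (-0.833)·0.996) = 0.1624/0.1702 = 0.9545.
So u = 0.9545 × 3.00 × 10^8 m/s.

+2.86 × 10^8 m/s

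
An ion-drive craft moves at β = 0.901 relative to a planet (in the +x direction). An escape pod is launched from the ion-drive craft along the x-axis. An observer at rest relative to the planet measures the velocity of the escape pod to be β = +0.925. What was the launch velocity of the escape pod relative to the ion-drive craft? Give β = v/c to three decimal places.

β = +0.144

Invert the composition law: u' = (u − v)/(1 − uv/c²).
u' = (0.925 − 0.901) / (1 − (0.925)(0.901)) = 0.0240/0.1666 = 0.1441.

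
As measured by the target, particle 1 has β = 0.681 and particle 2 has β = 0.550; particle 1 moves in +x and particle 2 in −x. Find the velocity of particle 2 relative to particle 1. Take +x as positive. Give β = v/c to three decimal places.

β_A = 0.681, β_B = -0.550.
Transform to A's frame with the inverse velocity-addition law: u' = (u − v)/(1 − uv/c²), taking u = β_B and v = β_A.
u' = (-0.550 − 0.681) / (1 − (0.681)(-0.550)) = -1.2310/1.3745 = -0.8956.

β = -0.896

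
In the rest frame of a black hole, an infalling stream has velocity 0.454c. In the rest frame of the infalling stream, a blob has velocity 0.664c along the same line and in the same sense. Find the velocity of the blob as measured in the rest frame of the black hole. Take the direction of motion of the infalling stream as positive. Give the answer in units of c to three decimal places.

With v = 0.454 and u' = 0.664 (in units of c),
u = (u' + v)/(1 + u'v/c²):
u = (0.664 + 0.454) / (1 + 0.664·0.454) = 1.1180/1.3015 = 0.8590
(Galilean addition would give +1.118c, exceeding c.)

0.859c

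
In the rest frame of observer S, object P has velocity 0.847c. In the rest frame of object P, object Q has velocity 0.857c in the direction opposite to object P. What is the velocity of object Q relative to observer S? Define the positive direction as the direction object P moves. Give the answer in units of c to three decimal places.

With v = 0.847 and u' = -0.857 (in units of c),
u = (u' + v)/(1 + u'v/c²):
u = (-0.857 + 0.847) / (1 + (-0.857)·0.847) = -0.0100/0.2741 = -0.0365

-0.036c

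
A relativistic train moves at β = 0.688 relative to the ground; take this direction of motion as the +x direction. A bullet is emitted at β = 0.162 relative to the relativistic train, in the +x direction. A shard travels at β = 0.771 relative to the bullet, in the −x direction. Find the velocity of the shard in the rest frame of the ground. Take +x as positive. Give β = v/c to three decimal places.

β = -0.015

Apply u = (u' + v)/(1 + u'v/c²) successively, working outward toward the ground.
Start: velocity of the relativistic train relative to the ground = 0.6880c.
Compose with the bullet (u' = 0.162 in the relativistic train frame): u_1 = (0.162 + 0.688) / (1 + 0.162·0.688) = 0.8500/1.1115 = 0.7648.
Compose with the shard (u' = -0.771 in the bullet frame): u_2 = (-0.771 + 0.765) / (1 + (-0.771)·0.765) = -0.0062/0.4104 = -0.0152.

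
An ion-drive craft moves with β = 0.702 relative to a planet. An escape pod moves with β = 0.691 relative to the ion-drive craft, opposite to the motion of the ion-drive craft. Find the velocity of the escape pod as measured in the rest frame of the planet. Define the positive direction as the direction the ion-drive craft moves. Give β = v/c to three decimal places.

β = +0.021

With v = 0.702 and u' = -0.691 (in units of c),
u = (u' + v)/(1 + u'v/c²):
u = (-0.691 + 0.702) / (1 + (-0.691)·0.702) = 0.0110/0.5149 = 0.0214
(Galilean addition would give +0.011c.)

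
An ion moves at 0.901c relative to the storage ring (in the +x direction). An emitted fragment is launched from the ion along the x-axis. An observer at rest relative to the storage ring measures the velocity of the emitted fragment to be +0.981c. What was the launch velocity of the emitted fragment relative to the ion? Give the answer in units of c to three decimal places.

Invert the composition law: u' = (u − v)/(1 − uv/c²).
u' = (0.981 − 0.901) / (1 − (0.981)(0.901)) = 0.0800/0.1161 = 0.6889.

+0.689c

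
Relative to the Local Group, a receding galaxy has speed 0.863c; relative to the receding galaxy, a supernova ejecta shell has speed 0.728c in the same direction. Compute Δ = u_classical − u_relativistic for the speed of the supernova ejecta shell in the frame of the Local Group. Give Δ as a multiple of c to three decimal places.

Δ = 0.614c

Galilean: u_cl = 0.728 + 0.863 = 1.5910.
Relativistic: u_rel = (0.728 + 0.863) / (1 + 0.728·0.863) = 1.5910/1.6283 = 0.9771.
Δ = 1.5910 − 0.9771 = 0.6139.
(The classical prediction exceeds c; the relativistic result does not.)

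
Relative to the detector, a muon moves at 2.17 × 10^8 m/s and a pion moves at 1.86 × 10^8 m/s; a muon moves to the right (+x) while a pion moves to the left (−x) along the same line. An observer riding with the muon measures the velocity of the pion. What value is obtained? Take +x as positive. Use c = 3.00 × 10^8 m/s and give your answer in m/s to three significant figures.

β_A = 0.723, β_B = -0.620 (dividing each by c = 3.00 × 10^8 m/s).
Transform to A's frame with the inverse velocity-addition law: u' = (u − v)/(1 − uv/c²), taking u = β_B and v = β_A.
u' = (-0.620 − 0.723) / (1 − (0.723)(-0.620)) = -1.3433/1.4485 = -0.9274.
u' = -0.9274 × 3.00 × 10^8 m/s.

-2.78 × 10^8 m/s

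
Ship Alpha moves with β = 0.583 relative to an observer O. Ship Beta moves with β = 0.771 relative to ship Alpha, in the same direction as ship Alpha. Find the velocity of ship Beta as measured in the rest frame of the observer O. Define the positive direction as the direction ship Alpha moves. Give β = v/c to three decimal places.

β = 0.934

With v = 0.583 and u' = 0.771 (in units of c),
u = (u' + v)/(1 + u'v/c²):
u = (0.771 + 0.583) / (1 + 0.771·0.583) = 1.3540/1.4495 = 0.9341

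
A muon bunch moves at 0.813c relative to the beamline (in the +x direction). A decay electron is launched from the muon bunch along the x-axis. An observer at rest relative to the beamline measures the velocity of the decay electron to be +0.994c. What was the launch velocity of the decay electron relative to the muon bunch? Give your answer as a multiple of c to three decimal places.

+0.943c

Invert the composition law: u' = (u − v)/(1 − uv/c²).
u' = (0.994 − 0.813) / (1 − (0.994)(0.813)) = 0.1810/0.1919 = 0.9433.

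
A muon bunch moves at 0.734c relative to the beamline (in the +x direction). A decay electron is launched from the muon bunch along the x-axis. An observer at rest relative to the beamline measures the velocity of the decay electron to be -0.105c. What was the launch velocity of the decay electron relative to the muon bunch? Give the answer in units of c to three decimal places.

-0.779c

Invert the composition law: u' = (u − v)/(1 − uv/c²).
u' = (-0.105 − 0.734) / (1 − (-0.105)(0.734)) = -0.8390/1.0771 = -0.7790.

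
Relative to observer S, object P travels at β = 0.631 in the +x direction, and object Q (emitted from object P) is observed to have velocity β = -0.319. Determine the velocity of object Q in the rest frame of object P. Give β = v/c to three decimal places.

β = -0.791

Invert the composition law: u' = (u − v)/(1 − uv/c²).
u' = (-0.319 − 0.631) / (1 − (-0.319)(0.631)) = -0.9500/1.2013 = -0.7908.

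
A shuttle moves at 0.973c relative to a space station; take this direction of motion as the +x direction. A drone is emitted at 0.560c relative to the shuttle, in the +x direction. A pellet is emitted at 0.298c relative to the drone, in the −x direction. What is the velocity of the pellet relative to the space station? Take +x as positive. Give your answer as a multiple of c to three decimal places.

+0.986c

Apply u = (u' + v)/(1 + u'v/c²) successively, working outward toward the space station.
Start: velocity of the shuttle relative to the space station = 0.9730c.
Compose with the drone (u' = 0.560 in the shuttle frame): u_1 = (0.560 + 0.973) / (1 + 0.560·0.973) = 1.5330/1.5449 = 0.9923.
Compose with the pellet (u' = -0.298 in the drone frame): u_2 = (-0.298 + 0.992) / (1 + (-0.298)·0.992) = 0.6943/0.7043 = 0.9858.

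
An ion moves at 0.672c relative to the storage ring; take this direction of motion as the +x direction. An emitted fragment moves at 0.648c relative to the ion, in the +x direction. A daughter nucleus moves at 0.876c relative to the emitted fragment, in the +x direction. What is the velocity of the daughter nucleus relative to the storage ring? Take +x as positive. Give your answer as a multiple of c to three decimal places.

Apply u = (u' + v)/(1 + u'v/c²) successively, working outward toward the storage ring.
Start: velocity of the ion relative to the storage ring = 0.6720c.
Compose with the emitted fragment (u' = 0.648 in the ion frame): u_1 = (0.648 + 0.672) / (1 + 0.648·0.672) = 1.3200/1.4355 = 0.9196.
Compose with the daughter nucleus (u' = 0.876 in the emitted fragment frame): u_2 = (0.876 + 0.920) / (1 + 0.876·0.920) = 1.7956/1.8055 = 0.9945.

0.994c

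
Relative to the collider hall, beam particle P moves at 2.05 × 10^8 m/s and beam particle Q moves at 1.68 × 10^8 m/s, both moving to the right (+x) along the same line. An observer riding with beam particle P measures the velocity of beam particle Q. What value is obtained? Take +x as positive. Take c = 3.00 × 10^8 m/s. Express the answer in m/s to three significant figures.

-5.99 × 10^7 m/s

β_A = 0.683, β_B = 0.560 (dividing each by c = 3.00 × 10^8 m/s).
Transform to A's frame with the inverse velocity-addition law: u' = (u − v)/(1 − uv/c²), taking u = β_B and v = β_A.
u' = (0.560 − 0.683) / (1 − (0.683)(0.560)) = -0.1233/0.6173 = -0.1998.
u' = -0.1998 × 3.00 × 10^8 m/s.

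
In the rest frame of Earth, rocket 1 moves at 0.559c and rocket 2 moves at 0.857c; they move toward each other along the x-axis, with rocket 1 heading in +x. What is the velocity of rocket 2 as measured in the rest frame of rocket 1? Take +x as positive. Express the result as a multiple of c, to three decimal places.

β_A = 0.559, β_B = -0.857.
Transform to A's frame with the inverse velocity-addition law: u' = (u − v)/(1 − uv/c²), taking u = β_B and v = β_A.
u' = (-0.857 − 0.559) / (1 − (0.559)(-0.857)) = -1.4160/1.4791 = -0.9574.

-0.957c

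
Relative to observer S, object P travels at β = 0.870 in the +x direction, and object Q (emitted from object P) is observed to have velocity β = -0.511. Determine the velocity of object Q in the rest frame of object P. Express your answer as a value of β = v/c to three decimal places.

Invert the composition law: u' = (u − v)/(1 − uv/c²).
u' = (-0.511 − 0.870) / (1 − (-0.511)(0.870)) = -1.3810/1.4446 = -0.9560.

β = -0.956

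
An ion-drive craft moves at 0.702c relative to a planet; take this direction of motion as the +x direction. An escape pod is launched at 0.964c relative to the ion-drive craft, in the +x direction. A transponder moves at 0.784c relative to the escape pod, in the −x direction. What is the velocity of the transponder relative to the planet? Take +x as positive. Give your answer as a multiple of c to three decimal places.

Apply u = (u' + v)/(1 + u'v/c²) successively, working outward toward the planet.
Start: velocity of the ion-drive craft relative to the planet = 0.7020c.
Compose with the escape pod (u' = 0.964 in the ion-drive craft frame): u_1 = (0.964 + 0.702) / (1 + 0.964·0.702) = 1.6660/1.6767 = 0.9936.
Compose with the transponder (u' = -0.784 in the escape pod frame): u_2 = (-0.784 + 0.994) / (1 + (-0.784)·0.994) = 0.2096/0.2210 = 0.9484.

+0.948c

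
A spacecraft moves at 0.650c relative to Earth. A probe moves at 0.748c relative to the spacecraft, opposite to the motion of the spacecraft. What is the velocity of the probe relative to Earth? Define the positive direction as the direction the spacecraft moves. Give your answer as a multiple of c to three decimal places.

-0.191c

With v = 0.650 and u' = -0.748 (in units of c),
u = (u' + v)/(1 + u'v/c²):
u = (-0.748 + 0.650) / (1 + (-0.748)·0.650) = -0.0980/0.5138 = -0.1907
(Galilean addition would give -0.098c.)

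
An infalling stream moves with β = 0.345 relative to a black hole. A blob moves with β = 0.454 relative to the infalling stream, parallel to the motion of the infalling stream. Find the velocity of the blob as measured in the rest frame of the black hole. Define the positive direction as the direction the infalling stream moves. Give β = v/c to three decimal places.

β = 0.691

With v = 0.345 and u' = 0.454 (in units of c),
u = (u' + v)/(1 + u'v/c²):
u = (0.454 + 0.345) / (1 + 0.454·0.345) = 0.7990/1.1566 = 0.6908
(Galilean addition would give +0.799c.)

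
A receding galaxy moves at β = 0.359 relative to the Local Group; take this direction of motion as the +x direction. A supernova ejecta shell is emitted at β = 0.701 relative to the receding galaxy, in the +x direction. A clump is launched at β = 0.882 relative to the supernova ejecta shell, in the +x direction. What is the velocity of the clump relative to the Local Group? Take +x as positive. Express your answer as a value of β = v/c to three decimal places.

Apply u = (u' + v)/(1 + u'v/c²) successively, working outward toward the Local Group.
Start: velocity of the receding galaxy relative to the Local Group = 0.3590c.
Compose with the supernova ejecta shell (u' = 0.701 in the receding galaxy frame): u_1 = (0.701 + 0.359) / (1 + 0.701·0.359) = 1.0600/1.2517 = 0.8469.
Compose with the clump (u' = 0.882 in the supernova ejecta shell frame): u_2 = (0.882 + 0.847) / (1 + 0.882·0.847) = 1.7289/1.7469 = 0.9897.

β = 0.990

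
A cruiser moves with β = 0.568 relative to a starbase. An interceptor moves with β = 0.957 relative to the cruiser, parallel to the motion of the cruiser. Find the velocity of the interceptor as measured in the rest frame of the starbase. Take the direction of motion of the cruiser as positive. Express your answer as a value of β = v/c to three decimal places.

With v = 0.568 and u' = 0.957 (in units of c),
u = (u' + v)/(1 + u'v/c²):
u = (0.957 + 0.568) / (1 + 0.957·0.568) = 1.5250/1.5436 = 0.9880
(Galilean addition would give +1.525c, exceeding c.)

β = 0.988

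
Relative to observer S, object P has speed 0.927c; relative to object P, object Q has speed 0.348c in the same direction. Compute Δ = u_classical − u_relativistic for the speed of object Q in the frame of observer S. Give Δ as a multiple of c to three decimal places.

Δ = 0.311c

Galilean: u_cl = 0.348 + 0.927 = 1.2750.
Relativistic: u_rel = (0.348 + 0.927) / (1 + 0.348·0.927) = 1.2750/1.3226 = 0.9640.
Δ = 1.2750 − 0.9640 = 0.3110.
(The classical prediction exceeds c; the relativistic result does not.)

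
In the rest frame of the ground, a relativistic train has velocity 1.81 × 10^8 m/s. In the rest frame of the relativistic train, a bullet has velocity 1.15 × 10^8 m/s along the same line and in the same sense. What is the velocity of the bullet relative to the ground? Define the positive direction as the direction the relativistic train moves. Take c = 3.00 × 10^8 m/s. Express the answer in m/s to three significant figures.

In units of c (dividing by 3.00 × 10^8 m/s): v = 0.603, u' = 0.383.
u = (u' + v)/(1 + u'v/c²):
u = (0.383 + 0.603) / (1 + 0.383·0.603) = 0.9867/1.2313 = 0.8013
Converting back: u = 0.8013 × 3.00 × 10^8 m/s.

2.40 × 10^8 m/s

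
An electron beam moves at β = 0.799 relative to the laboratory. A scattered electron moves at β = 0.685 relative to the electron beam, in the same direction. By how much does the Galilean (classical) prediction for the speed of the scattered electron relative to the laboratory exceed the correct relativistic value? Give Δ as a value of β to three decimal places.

Galilean: u_cl = 0.685 + 0.799 = 1.4840.
Relativistic: u_rel = (0.685 + 0.799) / (1 + 0.685·0.799) = 1.4840/1.5473 = 0.9591.
Δ = 1.4840 − 0.9591 = 0.5249.
(The classical prediction exceeds c; the relativistic result does not.)

Δ = 0.525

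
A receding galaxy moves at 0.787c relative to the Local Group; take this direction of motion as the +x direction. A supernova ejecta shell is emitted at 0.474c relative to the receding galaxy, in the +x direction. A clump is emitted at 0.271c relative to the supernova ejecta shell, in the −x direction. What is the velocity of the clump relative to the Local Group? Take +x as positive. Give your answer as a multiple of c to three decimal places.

Apply u = (u' + v)/(1 + u'v/c²) successively, working outward toward the Local Group.
Start: velocity of the receding galaxy relative to the Local Group = 0.7870c.
Compose with the supernova ejecta shell (u' = 0.474 in the receding galaxy frame): u_1 = (0.474 + 0.787) / (1 + 0.474·0.787) = 1.2610/1.3730 = 0.9184.
Compose with the clump (u' = -0.271 in the supernova ejecta shell frame): u_2 = (-0.271 + 0.918) / (1 + (-0.271)·0.918) = 0.6474/0.7511 = 0.8619.

+0.862c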